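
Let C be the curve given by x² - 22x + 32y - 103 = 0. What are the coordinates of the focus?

Only x is squared. Complete the square in x: (x - 11)² = -32(y - 7).
Vertex (11, 7); 4p = -32 so p = -8. Opens down.
Focus is p units from the vertex along the axis: (h, k + p).

(11, -1)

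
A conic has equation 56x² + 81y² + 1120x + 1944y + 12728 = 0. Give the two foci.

(-15, -12) and (-5, -12)

Collect terms: 56(x² + 20x) + 81(y² + 24y) = -12728
Complete the square in x and y: 56(x + 10)² + 81(y + 12)² = -12728 + 5600 + 11664 = 4536
Divide through by 4536 to get (x + 10)²/81 + (y + 12)²/56 = 1.
Ellipse, center (-10, -12), major axis horizontal; a² = 81, b² = 56.
c² = a² - b² = 81 - 56 = 25, so c = 5.
Foci lie on the horizontal axis through the center: (h ± c, k).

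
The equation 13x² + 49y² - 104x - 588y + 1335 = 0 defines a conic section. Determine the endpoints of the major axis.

Group: 13(x² - 8x) + 49(y² - 12y) = -1335
13(x - 4)² + 49(y - 6)² = -1335 + 208 + 1764 = 637
Divide through by 637 to get (x - 4)²/49 + (y - 6)²/13 = 1.
Ellipse, center (4, 6), major axis horizontal; a² = 49, b² = 13.
a = 7. Vertices at (h ± a, k).

(-3, 6) and (11, 6)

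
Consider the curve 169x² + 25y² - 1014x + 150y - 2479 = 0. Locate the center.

169(x² - 6x) + 25(y² + 6y) = 2479
Complete the square: 169(x - 3)² + 25(y + 3)² = 2479 + 1521 + 225 = 4225
Divide through by 4225 to get (x - 3)²/25 + (y + 3)²/169 = 1.
Ellipse with center (3, -3).

(3, -3)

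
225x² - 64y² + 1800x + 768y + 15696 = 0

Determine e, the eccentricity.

e = 17/15

Rearranging, 225(x² + 8x) -64(y² - 12y) = -15696.
Completing the square gives 225(x + 4)² -64(y - 6)² = -15696 + 3600 - 2304 = -14400.
Dividing both sides by -14400: (y - 6)²/225 - (x + 4)²/64 = 1
Hyperbola, center (-4, 6), transverse axis vertical; a² = 225, b² = 64.
c² = a² + b² = 289, so c = 17.
e = c/a = 17/15.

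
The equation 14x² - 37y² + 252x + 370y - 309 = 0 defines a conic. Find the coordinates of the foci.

Group: 14(x² + 18x) -37(y² - 10y) = 309
Complete the square: 14(x + 9)² -37(y - 5)² = 309 + 1134 - 925 = 518
Dividing both sides by 518: (x + 9)²/37 - (y - 5)²/14 = 1
Hyperbola, center (-9, 5), transverse axis horizontal; a² = 37, b² = 14.
c² = a² + b² = 37 + 14 = 51, so c = √51.
Foci lie on the horizontal axis through the center: (h ± c, k).

(-9 - √51, 5) and (-9 + √51, 5)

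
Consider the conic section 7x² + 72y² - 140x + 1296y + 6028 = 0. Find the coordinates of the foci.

Collect terms: 7(x² - 20x) + 72(y² + 18y) = -6028
7(x - 10)² + 72(y + 9)² = -6028 + 700 + 5832 = 504
Divide through by 504 to get (x - 10)²/72 + (y + 9)²/7 = 1.
Ellipse, center (10, -9), major axis horizontal; a² = 72, b² = 7.
c² = a² - b² = 72 - 7 = 65, so c = √65.
Foci lie on the horizontal axis through the center: (h ± c, k).

(10 - √65, -9) and (10 + √65, -9)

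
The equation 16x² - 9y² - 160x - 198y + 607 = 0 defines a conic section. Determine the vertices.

Group the x- and y-terms: 16(x² - 10x) -9(y² + 22y) = -607
16(x - 5)² -9(y + 11)² = -607 + 400 - 1089 = -1296
Divide through by -1296 to get (y + 11)²/144 - (x - 5)²/81 = 1.
Hyperbola, center (5, -11), transverse axis vertical; a² = 144, b² = 81.
a = 12. Vertices at (h, k ± a).

(5, -23) and (5, 1)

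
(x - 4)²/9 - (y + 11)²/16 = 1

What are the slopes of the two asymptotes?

4/3 and -4/3

Center (4, -11). The positive term is the x-term, so the transverse axis is horizontal; a² = 9, b² = 16.
For a horizontal hyperbola the asymptotes have slope ±b/a.
Here that is ±4/3.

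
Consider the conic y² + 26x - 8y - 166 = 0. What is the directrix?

x = 27/2

Only y is squared. Complete the square in y: (y - 4)² = -26(x - 7).
Vertex (7, 4); 4p = -26 so p = -13/2. Opens left.
Directrix is the vertical line x = h − p = 7 − (-13/2) = 27/2.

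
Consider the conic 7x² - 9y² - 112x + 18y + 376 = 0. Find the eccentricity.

e = 4/3

Rearranging, 7(x² - 16x) -9(y² - 2y) = -376.
Complete the square: 7(x - 8)² -9(y - 1)² = -376 + 448 - 9 = 63
Dividing both sides by 63: (x - 8)²/9 - (y - 1)²/7 = 1
Hyperbola, center (8, 1), transverse axis horizontal; a² = 9, b² = 7.
c² = a² + b² = 16, so c = 4.
e = c/a = 4/3.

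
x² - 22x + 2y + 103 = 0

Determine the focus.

(11, 17/2)

Only x is squared. Complete the square in x: (x - 11)² = -2(y - 9).
Vertex (11, 9); 4p = -2 so p = -1/2. Opens down.
Focus is p units from the vertex along the axis: (h, k + p).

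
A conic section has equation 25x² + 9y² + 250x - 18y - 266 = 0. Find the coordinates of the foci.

(-5, -7) and (-5, 9)

Group: 25(x² + 10x) + 9(y² - 2y) = 266
25(x + 5)² + 9(y - 1)² = 266 + 625 + 9 = 900
Divide by 900: (x + 5)²/36 + (y - 1)²/100 = 1
Ellipse, center (-5, 1), major axis vertical; a² = 100, b² = 36.
c² = a² - b² = 100 - 36 = 64, so c = 8.
Foci lie on the vertical axis through the center: (h, k ± c).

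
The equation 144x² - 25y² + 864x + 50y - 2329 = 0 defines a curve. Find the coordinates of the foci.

(-16, 1) and (10, 1)

Rearranging, 144(x² + 6x) -25(y² - 2y) = 2329.
Complete the square in x and y: 144(x + 3)² -25(y - 1)² = 2329 + 1296 - 25 = 3600
Divide through by 3600 to get (x + 3)²/25 - (y - 1)²/144 = 1.
Hyperbola, center (-3, 1), transverse axis horizontal; a² = 25, b² = 144.
c² = a² + b² = 25 + 144 = 169, so c = 13.
Foci lie on the horizontal axis through the center: (h ± c, k).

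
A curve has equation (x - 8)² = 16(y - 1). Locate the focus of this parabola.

Vertex (8, 1); 4p = 16 so p = 4. Opens up.
Focus is p units from the vertex along the axis: (h, k + p).

(8, 5)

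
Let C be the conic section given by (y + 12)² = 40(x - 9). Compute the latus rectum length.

Vertex (9, -12); 4p = 40 so p = 10. Opens right.
Latus rectum length = |4p| = 40.

40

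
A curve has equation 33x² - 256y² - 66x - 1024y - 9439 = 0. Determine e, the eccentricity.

Collect terms: 33(x² - 2x) -256(y² + 4y) = 9439
Complete the square in x and y: 33(x - 1)² -256(y + 2)² = 9439 + 33 - 1024 = 8448
Divide by 8448: (x - 1)²/256 - (y + 2)²/33 = 1
Hyperbola, center (1, -2), transverse axis horizontal; a² = 256, b² = 33.
c² = a² + b² = 289, so c = 17.
e = c/a = 17/16.

e = 17/16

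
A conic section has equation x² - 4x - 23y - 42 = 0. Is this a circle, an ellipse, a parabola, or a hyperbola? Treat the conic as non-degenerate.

No xy term. Coefficients of x² and y² are A = 1, C = 0.
Exactly one squared variable ⇒ parabola.

parabola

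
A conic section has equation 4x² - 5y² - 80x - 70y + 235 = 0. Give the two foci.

(10, -13) and (10, -1)

Collect terms: 4(x² - 20x) -5(y² + 14y) = -235
Complete the square: 4(x - 10)² -5(y + 7)² = -235 + 400 - 245 = -80
Divide through by -80 to get (y + 7)²/16 - (x - 10)²/20 = 1.
Hyperbola, center (10, -7), transverse axis vertical; a² = 16, b² = 20.
c² = a² + b² = 16 + 20 = 36, so c = 6.
Foci lie on the vertical axis through the center: (h, k ± c).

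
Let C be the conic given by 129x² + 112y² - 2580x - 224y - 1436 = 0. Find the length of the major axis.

Collect terms: 129(x² - 20x) + 112(y² - 2y) = 1436
Completing the square gives 129(x - 10)² + 112(y - 1)² = 1436 + 12900 + 112 = 14448.
Divide by 14448: (x - 10)²/112 + (y - 1)²/129 = 1
Ellipse, center (10, 1), major axis vertical; a² = 129, b² = 112.
a² = 129 so a = √129; the major axis has length 2a = 2√129.

2√129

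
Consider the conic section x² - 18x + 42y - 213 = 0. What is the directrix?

y = 35/2

Only x is squared. Complete the square in x: (x - 9)² = -42(y - 7).
Vertex (9, 7); 4p = -42 so p = -21/2. Opens down.
Directrix is the horizontal line y = k − p = 7 − (-21/2) = 35/2.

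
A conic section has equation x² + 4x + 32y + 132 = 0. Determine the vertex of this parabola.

(-2, -4)

Only x is squared. Complete the square in x: (x + 2)² = -32(y + 4).
Vertex (-2, -4); 4p = -32 so p = -8. Opens down.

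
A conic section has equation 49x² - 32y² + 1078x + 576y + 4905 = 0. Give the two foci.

(-11, 0) and (-11, 18)

Group the x- and y-terms: 49(x² + 22x) -32(y² - 18y) = -4905
Complete the square in x and y: 49(x + 11)² -32(y - 9)² = -4905 + 5929 - 2592 = -1568
Divide by -1568: (y - 9)²/49 - (x + 11)²/32 = 1
Hyperbola, center (-11, 9), transverse axis vertical; a² = 49, b² = 32.
c² = a² + b² = 49 + 32 = 81, so c = 9.
Foci lie on the vertical axis through the center: (h, k ± c).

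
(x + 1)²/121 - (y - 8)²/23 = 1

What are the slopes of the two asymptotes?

Center (-1, 8). The positive term is the x-term, so the transverse axis is horizontal; a² = 121, b² = 23.
For a horizontal hyperbola the asymptotes have slope ±b/a.
Here that is ±√23/11.

√23/11 and -√23/11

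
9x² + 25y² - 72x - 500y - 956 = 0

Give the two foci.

(-12, 10) and (20, 10)

Collect terms: 9(x² - 8x) + 25(y² - 20y) = 956
Complete the square: 9(x - 4)² + 25(y - 10)² = 956 + 144 + 2500 = 3600
Divide through by 3600 to get (x - 4)²/400 + (y - 10)²/144 = 1.
Ellipse, center (4, 10), major axis horizontal; a² = 400, b² = 144.
c² = a² - b² = 400 - 144 = 256, so c = 16.
Foci lie on the horizontal axis through the center: (h ± c, k).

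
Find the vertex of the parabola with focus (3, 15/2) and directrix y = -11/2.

The vertex is the midpoint between the focus and the directrix along the axis of symmetry.
Axis is vertical (directrix is horizontal). Vertex y-coordinate = (15/2 + (-11/2))/2 = 1; x-coordinate = 3.

(3, 1)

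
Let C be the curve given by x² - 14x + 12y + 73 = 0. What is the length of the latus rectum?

Only x is squared. Complete the square in x: (x - 7)² = -12(y + 2).
Vertex (7, -2); 4p = -12 so p = -3. Opens down.
Latus rectum length = |4p| = 12.

12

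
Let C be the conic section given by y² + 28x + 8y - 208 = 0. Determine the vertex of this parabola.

(8, -4)

Only y is squared. Complete the square in y: (y + 4)² = -28(x - 8).
Vertex (8, -4); 4p = -28 so p = -7. Opens left.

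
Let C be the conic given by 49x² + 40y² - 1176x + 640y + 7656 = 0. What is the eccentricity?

e = 3/7

Rearranging, 49(x² - 24x) + 40(y² + 16y) = -7656.
Complete the square in x and y: 49(x - 12)² + 40(y + 8)² = -7656 + 7056 + 2560 = 1960
Dividing both sides by 1960: (x - 12)²/40 + (y + 8)²/49 = 1
Ellipse, center (12, -8), major axis vertical; a² = 49, b² = 40.
c² = a² - b² = 9, so c = 3.
e = c/a = 3/7.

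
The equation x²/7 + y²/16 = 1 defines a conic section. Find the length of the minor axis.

2√7

Center (0, 0). The larger denominator 16 sits under the y-term, so the major axis is vertical; a² = 16, b² = 7.
b² = 7 so b = √7; the minor axis has length 2b = 2√7.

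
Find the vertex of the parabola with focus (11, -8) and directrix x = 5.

(8, -8)

The vertex is the midpoint between the focus and the directrix along the axis of symmetry.
Axis is horizontal (directrix is vertical). Vertex x-coordinate = (11 + 5)/2 = 8; y-coordinate = -8.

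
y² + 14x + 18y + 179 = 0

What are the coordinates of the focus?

(-21/2, -9)

Only y is squared. Complete the square in y: (y + 9)² = -14(x + 7).
Vertex (-7, -9); 4p = -14 so p = -7/2. Opens left.
Focus is p units from the vertex along the axis: (h + p, k).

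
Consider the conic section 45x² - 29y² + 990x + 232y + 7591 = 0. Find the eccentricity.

e = √370/15

45(x² + 22x) -29(y² - 8y) = -7591
Completing the square gives 45(x + 11)² -29(y - 4)² = -7591 + 5445 - 464 = -2610.
Dividing both sides by -2610: (y - 4)²/90 - (x + 11)²/58 = 1
Hyperbola, center (-11, 4), transverse axis vertical; a² = 90, b² = 58.
c² = a² + b² = 148, so c = 2√37.
e = c/a = 2√37/3√10 = √370/15.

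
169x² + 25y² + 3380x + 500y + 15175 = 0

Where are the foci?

Group the x- and y-terms: 169(x² + 20x) + 25(y² + 20y) = -15175
Complete the square: 169(x + 10)² + 25(y + 10)² = -15175 + 16900 + 2500 = 4225
Dividing both sides by 4225: (x + 10)²/25 + (y + 10)²/169 = 1
Ellipse, center (-10, -10), major axis vertical; a² = 169, b² = 25.
c² = a² - b² = 169 - 25 = 144, so c = 12.
Foci lie on the vertical axis through the center: (h, k ± c).

(-10, -22) and (-10, 2)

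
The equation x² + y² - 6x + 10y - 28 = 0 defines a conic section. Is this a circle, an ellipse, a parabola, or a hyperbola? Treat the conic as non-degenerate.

circle

No xy term. Coefficients of x² and y² are A = 1, C = 1.
A = C (same sign) ⇒ circle.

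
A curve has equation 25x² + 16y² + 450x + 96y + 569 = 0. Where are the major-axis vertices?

25(x² + 18x) + 16(y² + 6y) = -569
Completing the square gives 25(x + 9)² + 16(y + 3)² = -569 + 2025 + 144 = 1600.
Divide through by 1600 to get (x + 9)²/64 + (y + 3)²/100 = 1.
Ellipse, center (-9, -3), major axis vertical; a² = 100, b² = 64.
a = 10. Vertices at (h, k ± a).

(-9, -13) and (-9, 7)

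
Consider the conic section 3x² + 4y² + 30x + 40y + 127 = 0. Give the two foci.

(-7, -5) and (-3, -5)

Collect terms: 3(x² + 10x) + 4(y² + 10y) = -127
Completing the square gives 3(x + 5)² + 4(y + 5)² = -127 + 75 + 100 = 48.
Divide by 48: (x + 5)²/16 + (y + 5)²/12 = 1
Ellipse, center (-5, -5), major axis horizontal; a² = 16, b² = 12.
c² = a² - b² = 16 - 12 = 4, so c = 2.
Foci lie on the horizontal axis through the center: (h ± c, k).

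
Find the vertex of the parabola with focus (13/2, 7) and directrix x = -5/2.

The vertex is the midpoint between the focus and the directrix along the axis of symmetry.
Axis is horizontal (directrix is vertical). Vertex x-coordinate = (13/2 + (-5/2))/2 = 2; y-coordinate = 7.

(2, 7)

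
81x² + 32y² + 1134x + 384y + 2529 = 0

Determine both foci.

Group: 81(x² + 14x) + 32(y² + 12y) = -2529
Complete the square in x and y: 81(x + 7)² + 32(y + 6)² = -2529 + 3969 + 1152 = 2592
Divide through by 2592 to get (x + 7)²/32 + (y + 6)²/81 = 1.
Ellipse, center (-7, -6), major axis vertical; a² = 81, b² = 32.
c² = a² - b² = 81 - 32 = 49, so c = 7.
Foci lie on the vertical axis through the center: (h, k ± c).

(-7, -13) and (-7, 1)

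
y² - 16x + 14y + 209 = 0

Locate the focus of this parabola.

Only y is squared. Complete the square in y: (y + 7)² = 16(x - 10).
Vertex (10, -7); 4p = 16 so p = 4. Opens right.
Focus is p units from the vertex along the axis: (h + p, k).

(14, -7)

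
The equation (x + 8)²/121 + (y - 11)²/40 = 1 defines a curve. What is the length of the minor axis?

4√10

Center (-8, 11). The larger denominator 121 sits under the x-term, so the major axis is horizontal; a² = 121, b² = 40.
b² = 40 so b = 2√10; the minor axis has length 2b = 4√10.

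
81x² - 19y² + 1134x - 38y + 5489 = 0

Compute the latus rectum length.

38/9

Group the x- and y-terms: 81(x² + 14x) -19(y² + 2y) = -5489
Complete the square in x and y: 81(x + 7)² -19(y + 1)² = -5489 + 3969 - 19 = -1539
Divide through by -1539 to get (y + 1)²/81 - (x + 7)²/19 = 1.
Hyperbola, center (-7, -1), transverse axis vertical; a² = 81, b² = 19.
Latus rectum length = 2b²/a = 2·19/9 = 38/9.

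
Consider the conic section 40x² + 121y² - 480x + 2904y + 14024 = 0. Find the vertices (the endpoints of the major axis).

Group: 40(x² - 12x) + 121(y² + 24y) = -14024
Completing the square gives 40(x - 6)² + 121(y + 12)² = -14024 + 1440 + 17424 = 4840.
Divide through by 4840 to get (x - 6)²/121 + (y + 12)²/40 = 1.
Ellipse, center (6, -12), major axis horizontal; a² = 121, b² = 40.
a = 11. Vertices at (h ± a, k).

(-5, -12) and (17, -12)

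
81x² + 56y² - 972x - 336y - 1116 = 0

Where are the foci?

(6, -2) and (6, 8)

81(x² - 12x) + 56(y² - 6y) = 1116
81(x - 6)² + 56(y - 3)² = 1116 + 2916 + 504 = 4536
Divide by 4536: (x - 6)²/56 + (y - 3)²/81 = 1
Ellipse, center (6, 3), major axis vertical; a² = 81, b² = 56.
c² = a² - b² = 81 - 56 = 25, so c = 5.
Foci lie on the vertical axis through the center: (h, k ± c).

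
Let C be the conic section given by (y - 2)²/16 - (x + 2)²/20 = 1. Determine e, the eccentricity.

Center (-2, 2). The positive term is the y-term, so the transverse axis is vertical; a² = 16, b² = 20.
c² = a² + b² = 36, so c = 6.
e = c/a = 6/4 = 3/2.

e = 3/2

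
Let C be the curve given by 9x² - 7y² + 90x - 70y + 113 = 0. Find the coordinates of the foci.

(-5, -9) and (-5, -1)

Collect terms: 9(x² + 10x) -7(y² + 10y) = -113
Complete the square in x and y: 9(x + 5)² -7(y + 5)² = -113 + 225 - 175 = -63
Dividing both sides by -63: (y + 5)²/9 - (x + 5)²/7 = 1
Hyperbola, center (-5, -5), transverse axis vertical; a² = 9, b² = 7.
c² = a² + b² = 9 + 7 = 16, so c = 4.
Foci lie on the vertical axis through the center: (h, k ± c).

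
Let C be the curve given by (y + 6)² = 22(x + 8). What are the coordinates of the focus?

(-5/2, -6)

Vertex (-8, -6); 4p = 22 so p = 11/2. Opens right.
Focus is p units from the vertex along the axis: (h + p, k).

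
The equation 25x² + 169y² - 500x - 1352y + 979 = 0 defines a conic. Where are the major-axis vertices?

Group the x- and y-terms: 25(x² - 20x) + 169(y² - 8y) = -979
Completing the square gives 25(x - 10)² + 169(y - 4)² = -979 + 2500 + 2704 = 4225.
Divide through by 4225 to get (x - 10)²/169 + (y - 4)²/25 = 1.
Ellipse, center (10, 4), major axis horizontal; a² = 169, b² = 25.
a = 13. Vertices at (h ± a, k).

(-3, 4) and (23, 4)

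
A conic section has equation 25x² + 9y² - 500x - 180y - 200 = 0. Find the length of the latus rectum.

Group the x- and y-terms: 25(x² - 20x) + 9(y² - 20y) = 200
Complete the square in x and y: 25(x - 10)² + 9(y - 10)² = 200 + 2500 + 900 = 3600
Dividing both sides by 3600: (x - 10)²/144 + (y - 10)²/400 = 1
Ellipse, center (10, 10), major axis vertical; a² = 400, b² = 144.
Latus rectum length = 2b²/a = 2·144/20 = 72/5.

72/5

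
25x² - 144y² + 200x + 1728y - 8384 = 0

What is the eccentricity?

e = 13/12

Group: 25(x² + 8x) -144(y² - 12y) = 8384
Complete the square: 25(x + 4)² -144(y - 6)² = 8384 + 400 - 5184 = 3600
Divide by 3600: (x + 4)²/144 - (y - 6)²/25 = 1
Hyperbola, center (-4, 6), transverse axis horizontal; a² = 144, b² = 25.
c² = a² + b² = 169, so c = 13.
e = c/a = 13/12.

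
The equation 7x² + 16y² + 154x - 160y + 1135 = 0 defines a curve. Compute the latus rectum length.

Group the x- and y-terms: 7(x² + 22x) + 16(y² - 10y) = -1135
Complete the square: 7(x + 11)² + 16(y - 5)² = -1135 + 847 + 400 = 112
Dividing both sides by 112: (x + 11)²/16 + (y - 5)²/7 = 1
Ellipse, center (-11, 5), major axis horizontal; a² = 16, b² = 7.
Latus rectum length = 2b²/a = 2·7/4 = 7/2.

7/2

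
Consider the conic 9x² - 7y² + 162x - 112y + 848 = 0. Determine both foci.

(-9, -20) and (-9, 4)

Rearranging, 9(x² + 18x) -7(y² + 16y) = -848.
Completing the square gives 9(x + 9)² -7(y + 8)² = -848 + 729 - 448 = -567.
Divide through by -567 to get (y + 8)²/81 - (x + 9)²/63 = 1.
Hyperbola, center (-9, -8), transverse axis vertical; a² = 81, b² = 63.
c² = a² + b² = 81 + 63 = 144, so c = 12.
Foci lie on the vertical axis through the center: (h, k ± c).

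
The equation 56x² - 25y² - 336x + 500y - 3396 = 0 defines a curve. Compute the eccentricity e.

e = 9/5

Rearranging, 56(x² - 6x) -25(y² - 20y) = 3396.
Complete the square: 56(x - 3)² -25(y - 10)² = 3396 + 504 - 2500 = 1400
Divide by 1400: (x - 3)²/25 - (y - 10)²/56 = 1
Hyperbola, center (3, 10), transverse axis horizontal; a² = 25, b² = 56.
c² = a² + b² = 81, so c = 9.
e = c/a = 9/5.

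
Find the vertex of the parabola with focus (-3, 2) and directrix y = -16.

(-3, -7)

The vertex is the midpoint between the focus and the directrix along the axis of symmetry.
Axis is vertical (directrix is horizontal). Vertex y-coordinate = (2 + (-16))/2 = -7; x-coordinate = -3.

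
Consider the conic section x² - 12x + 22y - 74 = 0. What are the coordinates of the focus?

(6, -1/2)

Only x is squared. Complete the square in x: (x - 6)² = -22(y - 5).
Vertex (6, 5); 4p = -22 so p = -11/2. Opens down.
Focus is p units from the vertex along the axis: (h, k + p).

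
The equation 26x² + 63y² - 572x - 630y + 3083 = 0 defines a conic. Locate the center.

Rearranging, 26(x² - 22x) + 63(y² - 10y) = -3083.
26(x - 11)² + 63(y - 5)² = -3083 + 3146 + 1575 = 1638
Divide through by 1638 to get (x - 11)²/63 + (y - 5)²/26 = 1.
Ellipse with center (11, 5).

(11, 5)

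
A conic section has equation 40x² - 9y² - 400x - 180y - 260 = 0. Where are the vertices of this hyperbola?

Group: 40(x² - 10x) -9(y² + 20y) = 260
Complete the square: 40(x - 5)² -9(y + 10)² = 260 + 1000 - 900 = 360
Dividing both sides by 360: (x - 5)²/9 - (y + 10)²/40 = 1
Hyperbola, center (5, -10), transverse axis horizontal; a² = 9, b² = 40.
a = 3. Vertices at (h ± a, k).

(2, -10) and (8, -10)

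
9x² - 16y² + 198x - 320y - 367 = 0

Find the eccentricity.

9(x² + 22x) -16(y² + 20y) = 367
9(x + 11)² -16(y + 10)² = 367 + 1089 - 1600 = -144
Divide by -144: (y + 10)²/9 - (x + 11)²/16 = 1
Hyperbola, center (-11, -10), transverse axis vertical; a² = 9, b² = 16.
c² = a² + b² = 25, so c = 5.
e = c/a = 5/3.

e = 5/3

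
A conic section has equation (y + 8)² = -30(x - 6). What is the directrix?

Vertex (6, -8); 4p = -30 so p = -15/2. Opens left.
Directrix is the vertical line x = h − p = 6 − (-15/2) = 27/2.

x = 27/2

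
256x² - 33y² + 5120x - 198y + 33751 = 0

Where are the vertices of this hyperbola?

Rearranging, 256(x² + 20x) -33(y² + 6y) = -33751.
Complete the square: 256(x + 10)² -33(y + 3)² = -33751 + 25600 - 297 = -8448
Divide through by -8448 to get (y + 3)²/256 - (x + 10)²/33 = 1.
Hyperbola, center (-10, -3), transverse axis vertical; a² = 256, b² = 33.
a = 16. Vertices at (h, k ± a).

(-10, -19) and (-10, 13)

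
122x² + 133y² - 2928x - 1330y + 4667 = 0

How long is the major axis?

2√133

Group the x- and y-terms: 122(x² - 24x) + 133(y² - 10y) = -4667
Completing the square gives 122(x - 12)² + 133(y - 5)² = -4667 + 17568 + 3325 = 16226.
Divide through by 16226 to get (x - 12)²/133 + (y - 5)²/122 = 1.
Ellipse, center (12, 5), major axis horizontal; a² = 133, b² = 122.
a² = 133 so a = √133; the major axis has length 2a = 2√133.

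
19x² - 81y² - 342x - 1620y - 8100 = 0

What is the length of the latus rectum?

38/9

Collect terms: 19(x² - 18x) -81(y² + 20y) = 8100
Complete the square: 19(x - 9)² -81(y + 10)² = 8100 + 1539 - 8100 = 1539
Divide by 1539: (x - 9)²/81 - (y + 10)²/19 = 1
Hyperbola, center (9, -10), transverse axis horizontal; a² = 81, b² = 19.
Latus rectum length = 2b²/a = 2·19/9 = 38/9.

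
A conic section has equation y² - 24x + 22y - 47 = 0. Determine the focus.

(-1, -11)

Only y is squared. Complete the square in y: (y + 11)² = 24(x + 7).
Vertex (-7, -11); 4p = 24 so p = 6. Opens right.
Focus is p units from the vertex along the axis: (h + p, k).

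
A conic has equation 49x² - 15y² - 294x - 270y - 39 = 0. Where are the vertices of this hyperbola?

(3, -16) and (3, -2)

Group the x- and y-terms: 49(x² - 6x) -15(y² + 18y) = 39
Completing the square gives 49(x - 3)² -15(y + 9)² = 39 + 441 - 1215 = -735.
Divide by -735: (y + 9)²/49 - (x - 3)²/15 = 1
Hyperbola, center (3, -9), transverse axis vertical; a² = 49, b² = 15.
a = 7. Vertices at (h, k ± a).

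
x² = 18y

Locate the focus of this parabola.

Vertex (0, 0); 4p = 18 so p = 9/2. Opens up.
Focus is p units from the vertex along the axis: (h, k + p).

(0, 9/2)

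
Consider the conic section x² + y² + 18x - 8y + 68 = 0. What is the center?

(-9, 4)

(x² + 18x) + (y² - 8y) = -68
Completing the square gives (x + 9)² + (y - 4)² = -68 + 81 + 16 = 29.
So (x + 9)² + (y - 4)² = 29.
Circle centered at (-9, 4) with r² = 29.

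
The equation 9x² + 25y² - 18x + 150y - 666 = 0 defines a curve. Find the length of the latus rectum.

36/5

Collect terms: 9(x² - 2x) + 25(y² + 6y) = 666
Complete the square in x and y: 9(x - 1)² + 25(y + 3)² = 666 + 9 + 225 = 900
Dividing both sides by 900: (x - 1)²/100 + (y + 3)²/36 = 1
Ellipse, center (1, -3), major axis horizontal; a² = 100, b² = 36.
Latus rectum length = 2b²/a = 2·36/10 = 36/5.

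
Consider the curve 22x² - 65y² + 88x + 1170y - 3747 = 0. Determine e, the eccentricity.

e = √1914/22

Group: 22(x² + 4x) -65(y² - 18y) = 3747
Complete the square: 22(x + 2)² -65(y - 9)² = 3747 + 88 - 5265 = -1430
Divide by -1430: (y - 9)²/22 - (x + 2)²/65 = 1
Hyperbola, center (-2, 9), transverse axis vertical; a² = 22, b² = 65.
c² = a² + b² = 87, so c = √87.
e = c/a = √87/√22 = √1914/22.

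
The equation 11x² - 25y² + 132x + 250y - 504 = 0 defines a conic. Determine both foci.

Rearranging, 11(x² + 12x) -25(y² - 10y) = 504.
Complete the square in x and y: 11(x + 6)² -25(y - 5)² = 504 + 396 - 625 = 275
Dividing both sides by 275: (x + 6)²/25 - (y - 5)²/11 = 1
Hyperbola, center (-6, 5), transverse axis horizontal; a² = 25, b² = 11.
c² = a² + b² = 25 + 11 = 36, so c = 6.
Foci lie on the horizontal axis through the center: (h ± c, k).

(-12, 5) and (0, 5)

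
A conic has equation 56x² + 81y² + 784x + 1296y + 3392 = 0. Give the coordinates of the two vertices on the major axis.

Group the x- and y-terms: 56(x² + 14x) + 81(y² + 16y) = -3392
56(x + 7)² + 81(y + 8)² = -3392 + 2744 + 5184 = 4536
Divide by 4536: (x + 7)²/81 + (y + 8)²/56 = 1
Ellipse, center (-7, -8), major axis horizontal; a² = 81, b² = 56.
a = 9. Vertices at (h ± a, k).

(-16, -8) and (2, -8)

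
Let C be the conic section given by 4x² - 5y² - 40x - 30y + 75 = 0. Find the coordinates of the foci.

Group: 4(x² - 10x) -5(y² + 6y) = -75
Complete the square in x and y: 4(x - 5)² -5(y + 3)² = -75 + 100 - 45 = -20
Divide by -20: (y + 3)²/4 - (x - 5)²/5 = 1
Hyperbola, center (5, -3), transverse axis vertical; a² = 4, b² = 5.
c² = a² + b² = 4 + 5 = 9, so c = 3.
Foci lie on the vertical axis through the center: (h, k ± c).

(5, -6) and (5, 0)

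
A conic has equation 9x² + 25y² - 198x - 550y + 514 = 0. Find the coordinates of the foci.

Rearranging, 9(x² - 22x) + 25(y² - 22y) = -514.
Complete the square: 9(x - 11)² + 25(y - 11)² = -514 + 1089 + 3025 = 3600
Dividing both sides by 3600: (x - 11)²/400 + (y - 11)²/144 = 1
Ellipse, center (11, 11), major axis horizontal; a² = 400, b² = 144.
c² = a² - b² = 400 - 144 = 256, so c = 16.
Foci lie on the horizontal axis through the center: (h ± c, k).

(-5, 11) and (27, 11)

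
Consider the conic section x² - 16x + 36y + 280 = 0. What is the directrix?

y = 3

Only x is squared. Complete the square in x: (x - 8)² = -36(y + 6).
Vertex (8, -6); 4p = -36 so p = -9. Opens down.
Directrix is the horizontal line y = k − p = -6 − (-9) = 3.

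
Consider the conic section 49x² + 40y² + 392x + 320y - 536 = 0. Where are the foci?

49(x² + 8x) + 40(y² + 8y) = 536
Complete the square in x and y: 49(x + 4)² + 40(y + 4)² = 536 + 784 + 640 = 1960
Divide through by 1960 to get (x + 4)²/40 + (y + 4)²/49 = 1.
Ellipse, center (-4, -4), major axis vertical; a² = 49, b² = 40.
c² = a² - b² = 49 - 40 = 9, so c = 3.
Foci lie on the vertical axis through the center: (h, k ± c).

(-4, -7) and (-4, -1)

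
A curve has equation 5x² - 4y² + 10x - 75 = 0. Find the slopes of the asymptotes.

√5/2 and -√5/2

Rearranging, 5(x² + 2x) -4y² = 75.
Complete the square: 5(x + 1)² -4y² = 75 + 5 + 0 = 80
Divide through by 80 to get (x + 1)²/16 - y²/20 = 1.
Hyperbola, center (-1, 0), transverse axis horizontal; a² = 16, b² = 20.
For a horizontal hyperbola the asymptotes have slope ±b/a.
Here that is ±2√5/4 = ±√5/2.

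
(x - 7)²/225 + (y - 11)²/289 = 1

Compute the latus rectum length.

Center (7, 11). The larger denominator 289 sits under the y-term, so the major axis is vertical; a² = 289, b² = 225.
Latus rectum length = 2b²/a = 2·225/17 = 450/17.

450/17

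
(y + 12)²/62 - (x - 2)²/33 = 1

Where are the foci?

(2, -12 - √95) and (2, -12 + √95)

Center (2, -12). The positive term is the y-term, so the transverse axis is vertical; a² = 62, b² = 33.
c² = a² + b² = 62 + 33 = 95, so c = √95.
Foci lie on the vertical axis through the center: (h, k ± c).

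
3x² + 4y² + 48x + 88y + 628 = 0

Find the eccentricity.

Group the x- and y-terms: 3(x² + 16x) + 4(y² + 22y) = -628
Complete the square in x and y: 3(x + 8)² + 4(y + 11)² = -628 + 192 + 484 = 48
Divide through by 48 to get (x + 8)²/16 + (y + 11)²/12 = 1.
Ellipse, center (-8, -11), major axis horizontal; a² = 16, b² = 12.
c² = a² - b² = 4, so c = 2.
e = c/a = 2/4 = 1/2.

e = 1/2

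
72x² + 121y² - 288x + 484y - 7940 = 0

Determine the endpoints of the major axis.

Collect terms: 72(x² - 4x) + 121(y² + 4y) = 7940
Complete the square in x and y: 72(x - 2)² + 121(y + 2)² = 7940 + 288 + 484 = 8712
Divide through by 8712 to get (x - 2)²/121 + (y + 2)²/72 = 1.
Ellipse, center (2, -2), major axis horizontal; a² = 121, b² = 72.
a = 11. Vertices at (h ± a, k).

(-9, -2) and (13, -2)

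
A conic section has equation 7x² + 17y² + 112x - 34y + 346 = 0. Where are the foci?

(-8 - √10, 1) and (-8 + √10, 1)

7(x² + 16x) + 17(y² - 2y) = -346
Complete the square: 7(x + 8)² + 17(y - 1)² = -346 + 448 + 17 = 119
Divide through by 119 to get (x + 8)²/17 + (y - 1)²/7 = 1.
Ellipse, center (-8, 1), major axis horizontal; a² = 17, b² = 7.
c² = a² - b² = 17 - 7 = 10, so c = √10.
Foci lie on the horizontal axis through the center: (h ± c, k).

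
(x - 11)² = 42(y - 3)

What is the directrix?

Vertex (11, 3); 4p = 42 so p = 21/2. Opens up.
Directrix is the horizontal line y = k − p = 3 − (21/2) = -15/2.

y = -15/2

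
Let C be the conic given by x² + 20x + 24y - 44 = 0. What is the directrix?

y = 12

Only x is squared. Complete the square in x: (x + 10)² = -24(y - 6).
Vertex (-10, 6); 4p = -24 so p = -6. Opens down.
Directrix is the horizontal line y = k − p = 6 − (-6) = 12.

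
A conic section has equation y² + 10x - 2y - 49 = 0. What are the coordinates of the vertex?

Only y is squared. Complete the square in y: (y - 1)² = -10(x - 5).
Vertex (5, 1); 4p = -10 so p = -5/2. Opens left.

(5, 1)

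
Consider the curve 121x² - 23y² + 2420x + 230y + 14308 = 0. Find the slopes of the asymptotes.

Group the x- and y-terms: 121(x² + 20x) -23(y² - 10y) = -14308
Complete the square in x and y: 121(x + 10)² -23(y - 5)² = -14308 + 12100 - 575 = -2783
Divide by -2783: (y - 5)²/121 - (x + 10)²/23 = 1
Hyperbola, center (-10, 5), transverse axis vertical; a² = 121, b² = 23.
For a vertical hyperbola the asymptotes have slope ±a/b.
Here that is ±11/√23 = ±11√23/23.

11√23/23 and -11√23/23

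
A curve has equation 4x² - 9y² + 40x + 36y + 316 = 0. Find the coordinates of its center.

(-5, 2)

Group the x- and y-terms: 4(x² + 10x) -9(y² - 4y) = -316
Completing the square gives 4(x + 5)² -9(y - 2)² = -316 + 100 - 36 = -252.
Dividing both sides by -252: (y - 2)²/28 - (x + 5)²/63 = 1
Hyperbola with center (-5, 2).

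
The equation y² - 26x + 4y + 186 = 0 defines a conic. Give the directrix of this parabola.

x = 1/2

Only y is squared. Complete the square in y: (y + 2)² = 26(x - 7).
Vertex (7, -2); 4p = 26 so p = 13/2. Opens right.
Directrix is the vertical line x = h − p = 7 − (13/2) = 1/2.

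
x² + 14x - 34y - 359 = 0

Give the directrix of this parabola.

y = -41/2

Only x is squared. Complete the square in x: (x + 7)² = 34(y + 12).
Vertex (-7, -12); 4p = 34 so p = 17/2. Opens up.
Directrix is the horizontal line y = k − p = -12 − (17/2) = -41/2.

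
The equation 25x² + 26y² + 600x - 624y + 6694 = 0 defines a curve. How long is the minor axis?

10

Group the x- and y-terms: 25(x² + 24x) + 26(y² - 24y) = -6694
25(x + 12)² + 26(y - 12)² = -6694 + 3600 + 3744 = 650
Divide through by 650 to get (x + 12)²/26 + (y - 12)²/25 = 1.
Ellipse, center (-12, 12), major axis horizontal; a² = 26, b² = 25.
b² = 25 so b = 5; the minor axis has length 2b = 10.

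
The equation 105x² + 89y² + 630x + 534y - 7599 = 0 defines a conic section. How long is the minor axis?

2√89

Rearranging, 105(x² + 6x) + 89(y² + 6y) = 7599.
Complete the square in x and y: 105(x + 3)² + 89(y + 3)² = 7599 + 945 + 801 = 9345
Divide by 9345: (x + 3)²/89 + (y + 3)²/105 = 1
Ellipse, center (-3, -3), major axis vertical; a² = 105, b² = 89.
b² = 89 so b = √89; the minor axis has length 2b = 2√89.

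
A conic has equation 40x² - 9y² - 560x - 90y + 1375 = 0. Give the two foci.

(0, -5) and (14, -5)

Rearranging, 40(x² - 14x) -9(y² + 10y) = -1375.
40(x - 7)² -9(y + 5)² = -1375 + 1960 - 225 = 360
Divide by 360: (x - 7)²/9 - (y + 5)²/40 = 1
Hyperbola, center (7, -5), transverse axis horizontal; a² = 9, b² = 40.
c² = a² + b² = 9 + 40 = 49, so c = 7.
Foci lie on the horizontal axis through the center: (h ± c, k).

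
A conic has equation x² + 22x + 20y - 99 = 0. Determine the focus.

(-11, 6)

Only x is squared. Complete the square in x: (x + 11)² = -20(y - 11).
Vertex (-11, 11); 4p = -20 so p = -5. Opens down.
Focus is p units from the vertex along the axis: (h, k + p).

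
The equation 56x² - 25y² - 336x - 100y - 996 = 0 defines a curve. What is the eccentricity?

e = 9/5

56(x² - 6x) -25(y² + 4y) = 996
Complete the square in x and y: 56(x - 3)² -25(y + 2)² = 996 + 504 - 100 = 1400
Dividing both sides by 1400: (x - 3)²/25 - (y + 2)²/56 = 1
Hyperbola, center (3, -2), transverse axis horizontal; a² = 25, b² = 56.
c² = a² + b² = 81, so c = 9.
e = c/a = 9/5.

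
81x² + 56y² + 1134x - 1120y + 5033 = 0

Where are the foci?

(-7, 5) and (-7, 15)

Group the x- and y-terms: 81(x² + 14x) + 56(y² - 20y) = -5033
81(x + 7)² + 56(y - 10)² = -5033 + 3969 + 5600 = 4536
Divide through by 4536 to get (x + 7)²/56 + (y - 10)²/81 = 1.
Ellipse, center (-7, 10), major axis vertical; a² = 81, b² = 56.
c² = a² - b² = 81 - 56 = 25, so c = 5.
Foci lie on the vertical axis through the center: (h, k ± c).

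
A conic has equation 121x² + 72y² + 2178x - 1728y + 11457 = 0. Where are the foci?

Group the x- and y-terms: 121(x² + 18x) + 72(y² - 24y) = -11457
Completing the square gives 121(x + 9)² + 72(y - 12)² = -11457 + 9801 + 10368 = 8712.
Dividing both sides by 8712: (x + 9)²/72 + (y - 12)²/121 = 1
Ellipse, center (-9, 12), major axis vertical; a² = 121, b² = 72.
c² = a² - b² = 121 - 72 = 49, so c = 7.
Foci lie on the vertical axis through the center: (h, k ± c).

(-9, 5) and (-9, 19)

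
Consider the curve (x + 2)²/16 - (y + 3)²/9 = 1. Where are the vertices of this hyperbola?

(-6, -3) and (2, -3)

Center (-2, -3). The positive term is the x-term, so the transverse axis is horizontal; a² = 16, b² = 9.
a = 4. Vertices at (h ± a, k).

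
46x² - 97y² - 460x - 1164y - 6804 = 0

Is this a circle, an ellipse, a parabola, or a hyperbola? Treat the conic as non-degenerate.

No xy term. Coefficients of x² and y² are A = 46, C = -97.
A and C have opposite signs ⇒ hyperbola.

hyperbola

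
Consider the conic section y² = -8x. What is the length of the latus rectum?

Vertex (0, 0); 4p = -8 so p = -2. Opens left.
Latus rectum length = |4p| = 8.

8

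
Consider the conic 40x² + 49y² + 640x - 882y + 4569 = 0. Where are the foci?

Collect terms: 40(x² + 16x) + 49(y² - 18y) = -4569
Complete the square: 40(x + 8)² + 49(y - 9)² = -4569 + 2560 + 3969 = 1960
Divide by 1960: (x + 8)²/49 + (y - 9)²/40 = 1
Ellipse, center (-8, 9), major axis horizontal; a² = 49, b² = 40.
c² = a² - b² = 49 - 40 = 9, so c = 3.
Foci lie on the horizontal axis through the center: (h ± c, k).

(-11, 9) and (-5, 9)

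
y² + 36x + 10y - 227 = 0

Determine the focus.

Only y is squared. Complete the square in y: (y + 5)² = -36(x - 7).
Vertex (7, -5); 4p = -36 so p = -9. Opens left.
Focus is p units from the vertex along the axis: (h + p, k).

(-2, -5)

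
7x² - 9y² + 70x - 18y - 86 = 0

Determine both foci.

(-13, -1) and (3, -1)

Group the x- and y-terms: 7(x² + 10x) -9(y² + 2y) = 86
7(x + 5)² -9(y + 1)² = 86 + 175 - 9 = 252
Divide through by 252 to get (x + 5)²/36 - (y + 1)²/28 = 1.
Hyperbola, center (-5, -1), transverse axis horizontal; a² = 36, b² = 28.
c² = a² + b² = 36 + 28 = 64, so c = 8.
Foci lie on the horizontal axis through the center: (h ± c, k).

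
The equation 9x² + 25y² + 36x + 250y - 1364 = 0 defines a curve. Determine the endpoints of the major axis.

9(x² + 4x) + 25(y² + 10y) = 1364
9(x + 2)² + 25(y + 5)² = 1364 + 36 + 625 = 2025
Divide by 2025: (x + 2)²/225 + (y + 5)²/81 = 1
Ellipse, center (-2, -5), major axis horizontal; a² = 225, b² = 81.
a = 15. Vertices at (h ± a, k).

(-17, -5) and (13, -5)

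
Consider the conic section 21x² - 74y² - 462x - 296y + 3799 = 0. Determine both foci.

(11, -2 - √95) and (11, -2 + √95)

Rearranging, 21(x² - 22x) -74(y² + 4y) = -3799.
Completing the square gives 21(x - 11)² -74(y + 2)² = -3799 + 2541 - 296 = -1554.
Divide by -1554: (y + 2)²/21 - (x - 11)²/74 = 1
Hyperbola, center (11, -2), transverse axis vertical; a² = 21, b² = 74.
c² = a² + b² = 21 + 74 = 95, so c = √95.
Foci lie on the vertical axis through the center: (h, k ± c).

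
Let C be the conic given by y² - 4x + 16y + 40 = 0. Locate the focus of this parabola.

Only y is squared. Complete the square in y: (y + 8)² = 4(x + 6).
Vertex (-6, -8); 4p = 4 so p = 1. Opens right.
Focus is p units from the vertex along the axis: (h + p, k).

(-5, -8)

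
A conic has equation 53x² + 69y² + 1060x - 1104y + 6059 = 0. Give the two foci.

Group: 53(x² + 20x) + 69(y² - 16y) = -6059
53(x + 10)² + 69(y - 8)² = -6059 + 5300 + 4416 = 3657
Divide by 3657: (x + 10)²/69 + (y - 8)²/53 = 1
Ellipse, center (-10, 8), major axis horizontal; a² = 69, b² = 53.
c² = a² - b² = 69 - 53 = 16, so c = 4.
Foci lie on the horizontal axis through the center: (h ± c, k).

(-14, 8) and (-6, 8)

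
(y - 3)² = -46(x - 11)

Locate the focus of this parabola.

(-1/2, 3)

Vertex (11, 3); 4p = -46 so p = -23/2. Opens left.
Focus is p units from the vertex along the axis: (h + p, k).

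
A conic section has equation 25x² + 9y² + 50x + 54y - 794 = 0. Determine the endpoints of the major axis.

Group the x- and y-terms: 25(x² + 2x) + 9(y² + 6y) = 794
Completing the square gives 25(x + 1)² + 9(y + 3)² = 794 + 25 + 81 = 900.
Divide through by 900 to get (x + 1)²/36 + (y + 3)²/100 = 1.
Ellipse, center (-1, -3), major axis vertical; a² = 100, b² = 36.
a = 10. Vertices at (h, k ± a).

(-1, -13) and (-1, 7)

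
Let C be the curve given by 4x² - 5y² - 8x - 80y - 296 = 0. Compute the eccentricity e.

e = 3/2

Collect terms: 4(x² - 2x) -5(y² + 16y) = 296
Complete the square: 4(x - 1)² -5(y + 8)² = 296 + 4 - 320 = -20
Dividing both sides by -20: (y + 8)²/4 - (x - 1)²/5 = 1
Hyperbola, center (1, -8), transverse axis vertical; a² = 4, b² = 5.
c² = a² + b² = 9, so c = 3.
e = c/a = 3/2.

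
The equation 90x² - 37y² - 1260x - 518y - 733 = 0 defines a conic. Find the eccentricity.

e = √4699/37

Rearranging, 90(x² - 14x) -37(y² + 14y) = 733.
90(x - 7)² -37(y + 7)² = 733 + 4410 - 1813 = 3330
Divide through by 3330 to get (x - 7)²/37 - (y + 7)²/90 = 1.
Hyperbola, center (7, -7), transverse axis horizontal; a² = 37, b² = 90.
c² = a² + b² = 127, so c = √127.
e = c/a = √127/√37 = √4699/37.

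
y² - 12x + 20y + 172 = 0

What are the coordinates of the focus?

(9, -10)

Only y is squared. Complete the square in y: (y + 10)² = 12(x - 6).
Vertex (6, -10); 4p = 12 so p = 3. Opens right.
Focus is p units from the vertex along the axis: (h + p, k).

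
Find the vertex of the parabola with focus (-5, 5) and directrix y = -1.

The vertex is the midpoint between the focus and the directrix along the axis of symmetry.
Axis is vertical (directrix is horizontal). Vertex y-coordinate = (5 + (-1))/2 = 2; x-coordinate = -5.

(-5, 2)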